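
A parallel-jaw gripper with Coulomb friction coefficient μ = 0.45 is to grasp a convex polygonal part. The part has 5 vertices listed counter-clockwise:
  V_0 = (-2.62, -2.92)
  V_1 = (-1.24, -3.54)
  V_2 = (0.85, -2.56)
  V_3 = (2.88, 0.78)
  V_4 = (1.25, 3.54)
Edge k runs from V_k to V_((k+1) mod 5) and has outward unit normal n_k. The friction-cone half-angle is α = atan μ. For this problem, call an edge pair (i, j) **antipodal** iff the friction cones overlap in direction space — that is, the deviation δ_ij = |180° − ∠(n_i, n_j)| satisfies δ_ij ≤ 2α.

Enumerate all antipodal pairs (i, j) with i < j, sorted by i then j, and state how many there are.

α = atan 0.45 = 24.23°;  2α = 48.46°
n_0 = (-0.4098, -0.9122)
n_1 = (+0.4245, -0.9054)
n_2 = (+0.8545, -0.5194)
n_3 = (+0.8611, +0.5085)
n_4 = (-0.8578, +0.5139)
  (0,1): δ = 130.68°  ·
  (0,2): δ = 97.10°  ·
  (0,3): δ = 35.24°  ✓
  (0,4): δ = 83.27°  ·
  (1,2): δ = 146.41°  ·
  (1,3): δ = 84.56°  ·
  (1,4): δ = 33.95°  ✓
  (2,3): δ = 118.14°  ·
  (2,4): δ = 0.37°  ✓
  (3,4): δ = 61.49°  ·
antipodal pairs: 3

count = 3; pairs: (0,3), (1,4), (2,4)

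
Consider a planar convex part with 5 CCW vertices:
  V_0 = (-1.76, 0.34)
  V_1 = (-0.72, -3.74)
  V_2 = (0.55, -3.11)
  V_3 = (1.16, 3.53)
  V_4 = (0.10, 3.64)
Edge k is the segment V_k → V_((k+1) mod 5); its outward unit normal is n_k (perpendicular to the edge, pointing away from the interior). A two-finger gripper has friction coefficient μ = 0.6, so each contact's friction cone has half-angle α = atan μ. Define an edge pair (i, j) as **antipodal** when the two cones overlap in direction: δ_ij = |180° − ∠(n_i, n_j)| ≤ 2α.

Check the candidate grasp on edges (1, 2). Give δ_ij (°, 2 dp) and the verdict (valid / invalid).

α = atan 0.6 = 30.96°;  2α = 61.93°
edge 1: e_1 = (+1.27, +0.63);  n_1 = (+0.4444, -0.8958)
edge 2: e_2 = (+0.61, +6.64);  n_2 = (+0.9958, -0.0915)
∠(n_1, n_2) = 58.37°
δ = |180° − 58.37°| = 121.63°
121.63° > 2α = 61.93°  →  invalid

δ = 121.63°, invalid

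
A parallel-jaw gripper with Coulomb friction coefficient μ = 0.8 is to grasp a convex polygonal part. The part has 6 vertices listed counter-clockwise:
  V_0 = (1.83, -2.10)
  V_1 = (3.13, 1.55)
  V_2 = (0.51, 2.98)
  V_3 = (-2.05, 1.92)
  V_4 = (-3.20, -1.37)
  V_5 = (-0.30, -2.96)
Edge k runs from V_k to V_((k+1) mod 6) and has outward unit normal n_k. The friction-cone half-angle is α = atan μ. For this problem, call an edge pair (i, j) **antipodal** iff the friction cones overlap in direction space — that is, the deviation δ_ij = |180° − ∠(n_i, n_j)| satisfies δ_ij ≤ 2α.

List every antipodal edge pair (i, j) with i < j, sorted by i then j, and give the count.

α = atan 0.8 = 38.66°;  2α = 77.32°
n_0 = (+0.9420, -0.3355)
n_1 = (+0.4791, +0.8778)
n_2 = (-0.3826, +0.9239)
n_3 = (-0.9440, +0.3300)
n_4 = (-0.4808, -0.8769)
n_5 = (+0.3744, -0.9273)
  (0,1): δ = 99.02°  ·
  (0,2): δ = 47.90°  ✓
  (0,3): δ = 0.34°  ✓
  (0,4): δ = 80.87°  ·
  (0,5): δ = 131.59°  ·
  (1,2): δ = 128.88°  ·
  (1,3): δ = 80.64°  ·
  (1,4): δ = 0.11°  ✓
  (1,5): δ = 50.61°  ✓
  (2,3): δ = 131.76°  ·
  (2,4): δ = 51.23°  ✓
  (2,5): δ = 0.51°  ✓
  (3,4): δ = 99.47°  ·
  (3,5): δ = 48.75°  ✓
  (4,5): δ = 129.28°  ·
antipodal pairs: 7

count = 7; pairs: (0,2), (0,3), (1,4), (1,5), (2,4), (2,5), (3,5)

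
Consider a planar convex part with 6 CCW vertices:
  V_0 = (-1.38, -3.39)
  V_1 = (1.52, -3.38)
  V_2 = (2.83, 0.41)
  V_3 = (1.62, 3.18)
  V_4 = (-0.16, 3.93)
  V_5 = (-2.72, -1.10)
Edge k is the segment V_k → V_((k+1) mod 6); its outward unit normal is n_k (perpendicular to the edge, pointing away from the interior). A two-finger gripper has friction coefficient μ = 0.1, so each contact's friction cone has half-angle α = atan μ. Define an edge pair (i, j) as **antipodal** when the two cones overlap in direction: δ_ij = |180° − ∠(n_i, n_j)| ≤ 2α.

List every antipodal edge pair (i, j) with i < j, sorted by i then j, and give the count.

count = 2; pairs: (1,4), (2,5)

α = atan 0.1 = 5.71°;  2α = 11.42°
n_0 = (+0.0034, -1.0000)
n_1 = (+0.9451, -0.3267)
n_2 = (+0.9164, +0.4003)
n_3 = (+0.3883, +0.9215)
n_4 = (-0.8912, +0.4536)
n_5 = (-0.8631, -0.5050)
  (0,1): δ = 109.27°  ·
  (0,2): δ = 66.60°  ·
  (0,3): δ = 23.05°  ·
  (0,4): δ = 62.83°  ·
  (0,5): δ = 120.14°  ·
  (1,2): δ = 137.34°  ·
  (1,3): δ = 93.78°  ·
  (1,4): δ = 7.91°  ✓
  (1,5): δ = 49.40°  ·
  (2,3): δ = 136.44°  ·
  (2,4): δ = 50.57°  ·
  (2,5): δ = 6.74°  ✓
  (3,4): δ = 94.13°  ·
  (3,5): δ = 36.82°  ·
  (4,5): δ = 122.69°  ·
antipodal pairs: 2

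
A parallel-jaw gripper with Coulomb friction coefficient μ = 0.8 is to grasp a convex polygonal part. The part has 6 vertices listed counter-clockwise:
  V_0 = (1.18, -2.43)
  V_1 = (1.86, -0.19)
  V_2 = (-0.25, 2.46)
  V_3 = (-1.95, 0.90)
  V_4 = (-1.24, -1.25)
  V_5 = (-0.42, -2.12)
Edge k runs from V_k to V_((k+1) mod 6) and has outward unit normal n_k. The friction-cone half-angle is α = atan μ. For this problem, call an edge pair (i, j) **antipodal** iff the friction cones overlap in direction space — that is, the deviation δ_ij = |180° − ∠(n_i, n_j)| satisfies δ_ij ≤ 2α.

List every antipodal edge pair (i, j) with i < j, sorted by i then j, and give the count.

count = 7; pairs: (0,2), (0,3), (0,4), (1,3), (1,4), (1,5), (2,5)

α = atan 0.8 = 38.66°;  2α = 77.32°
n_0 = (+0.9569, -0.2905)
n_1 = (+0.7823, +0.6229)
n_2 = (-0.6761, +0.7368)
n_3 = (-0.9496, -0.3136)
n_4 = (-0.7277, -0.6859)
n_5 = (-0.1902, -0.9817)
  (0,1): δ = 124.59°  ·
  (0,2): δ = 30.57°  ✓
  (0,3): δ = 35.16°  ✓
  (0,4): δ = 60.19°  ✓
  (0,5): δ = 95.92°  ·
  (1,2): δ = 85.99°  ·
  (1,3): δ = 20.25°  ✓
  (1,4): δ = 4.78°  ✓
  (1,5): δ = 40.51°  ✓
  (2,3): δ = 114.27°  ·
  (2,4): δ = 89.24°  ·
  (2,5): δ = 53.51°  ✓
  (3,4): δ = 154.97°  ·
  (3,5): δ = 119.24°  ·
  (4,5): δ = 144.27°  ·
antipodal pairs: 7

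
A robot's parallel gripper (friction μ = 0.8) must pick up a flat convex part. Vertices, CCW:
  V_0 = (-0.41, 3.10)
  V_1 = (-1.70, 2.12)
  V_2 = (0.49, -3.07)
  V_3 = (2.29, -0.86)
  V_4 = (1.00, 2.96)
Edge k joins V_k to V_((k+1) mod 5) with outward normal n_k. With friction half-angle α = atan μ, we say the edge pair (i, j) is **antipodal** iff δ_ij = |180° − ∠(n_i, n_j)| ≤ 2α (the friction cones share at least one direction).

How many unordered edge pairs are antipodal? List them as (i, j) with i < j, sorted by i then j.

α = atan 0.8 = 38.66°;  2α = 77.32°
n_0 = (-0.6049, +0.7963)
n_1 = (-0.9213, -0.3888)
n_2 = (+0.7754, -0.6315)
n_3 = (+0.9474, +0.3199)
n_4 = (+0.0988, +0.9951)
  (0,1): δ = 104.35°  ·
  (0,2): δ = 13.61°  ✓
  (0,3): δ = 71.44°  ✓
  (0,4): δ = 137.11°  ·
  (1,2): δ = 62.04°  ✓
  (1,3): δ = 4.22°  ✓
  (1,4): δ = 61.45°  ✓
  (2,3): δ = 122.18°  ·
  (2,4): δ = 56.51°  ✓
  (3,4): δ = 114.33°  ·
antipodal pairs: 6

count = 6; pairs: (0,2), (0,3), (1,2), (1,3), (1,4), (2,4)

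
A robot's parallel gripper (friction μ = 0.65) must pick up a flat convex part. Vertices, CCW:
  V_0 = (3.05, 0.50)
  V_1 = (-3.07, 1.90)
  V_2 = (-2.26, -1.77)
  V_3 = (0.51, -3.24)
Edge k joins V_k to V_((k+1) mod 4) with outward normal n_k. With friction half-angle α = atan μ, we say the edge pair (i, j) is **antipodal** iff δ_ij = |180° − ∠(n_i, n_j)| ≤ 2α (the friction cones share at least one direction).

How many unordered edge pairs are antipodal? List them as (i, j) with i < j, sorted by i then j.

α = atan 0.65 = 33.02°;  2α = 66.05°
n_0 = (+0.2230, +0.9748)
n_1 = (-0.9765, -0.2155)
n_2 = (-0.4688, -0.8833)
n_3 = (+0.8273, -0.5618)
  (0,1): δ = 64.67°  ✓
  (0,2): δ = 15.07°  ✓
  (0,3): δ = 68.70°  ·
  (1,2): δ = 130.40°  ·
  (1,3): δ = 46.63°  ✓
  (2,3): δ = 96.23°  ·
antipodal pairs: 3

count = 3; pairs: (0,1), (0,2), (1,3)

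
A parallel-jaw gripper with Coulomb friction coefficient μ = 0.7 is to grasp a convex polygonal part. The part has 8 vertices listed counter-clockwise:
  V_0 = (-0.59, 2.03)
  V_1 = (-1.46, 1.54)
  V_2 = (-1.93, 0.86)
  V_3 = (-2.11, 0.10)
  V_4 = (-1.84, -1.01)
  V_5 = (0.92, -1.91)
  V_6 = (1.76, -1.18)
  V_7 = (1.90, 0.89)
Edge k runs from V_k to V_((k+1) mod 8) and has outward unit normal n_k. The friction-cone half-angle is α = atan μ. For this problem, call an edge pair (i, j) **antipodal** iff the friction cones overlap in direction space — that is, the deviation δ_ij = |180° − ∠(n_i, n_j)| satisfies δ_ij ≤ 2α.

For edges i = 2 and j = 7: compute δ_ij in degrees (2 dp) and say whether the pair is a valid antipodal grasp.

δ = 78.72°, invalid

α = atan 0.7 = 34.99°;  2α = 69.98°
edge 2: e_2 = (-0.18, -0.76);  n_2 = (-0.9731, +0.2305)
edge 7: e_7 = (-2.49, +1.14);  n_7 = (+0.4163, +0.9092)
∠(n_2, n_7) = 101.28°
δ = |180° − 101.28°| = 78.72°
78.72° > 2α = 69.98°  →  invalid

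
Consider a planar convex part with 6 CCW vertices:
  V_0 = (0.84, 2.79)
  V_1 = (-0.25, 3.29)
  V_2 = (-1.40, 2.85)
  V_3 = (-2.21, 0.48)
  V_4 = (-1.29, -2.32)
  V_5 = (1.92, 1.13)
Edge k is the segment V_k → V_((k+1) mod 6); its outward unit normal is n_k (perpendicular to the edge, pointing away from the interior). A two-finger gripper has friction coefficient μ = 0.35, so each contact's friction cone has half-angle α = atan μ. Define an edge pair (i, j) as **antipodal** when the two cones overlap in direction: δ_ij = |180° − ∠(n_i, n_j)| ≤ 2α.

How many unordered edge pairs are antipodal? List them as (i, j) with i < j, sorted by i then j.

count = 3; pairs: (1,4), (2,4), (3,5)

α = atan 0.35 = 19.29°;  2α = 38.58°
n_0 = (+0.4169, +0.9089)
n_1 = (-0.3573, +0.9340)
n_2 = (-0.9463, +0.3234)
n_3 = (-0.9500, -0.3122)
n_4 = (+0.7321, -0.6812)
n_5 = (+0.8382, +0.5453)
  (0,1): δ = 134.42°  ·
  (0,2): δ = 84.23°  ·
  (0,3): δ = 47.17°  ·
  (0,4): δ = 71.71°  ·
  (0,5): δ = 147.69°  ·
  (1,2): δ = 129.81°  ·
  (1,3): δ = 92.75°  ·
  (1,4): δ = 26.13°  ✓
  (1,5): δ = 102.11°  ·
  (2,3): δ = 142.94°  ·
  (2,4): δ = 24.07°  ✓
  (2,5): δ = 51.92°  ·
  (3,4): δ = 61.13°  ·
  (3,5): δ = 14.86°  ✓
  (4,5): δ = 104.02°  ·
antipodal pairs: 3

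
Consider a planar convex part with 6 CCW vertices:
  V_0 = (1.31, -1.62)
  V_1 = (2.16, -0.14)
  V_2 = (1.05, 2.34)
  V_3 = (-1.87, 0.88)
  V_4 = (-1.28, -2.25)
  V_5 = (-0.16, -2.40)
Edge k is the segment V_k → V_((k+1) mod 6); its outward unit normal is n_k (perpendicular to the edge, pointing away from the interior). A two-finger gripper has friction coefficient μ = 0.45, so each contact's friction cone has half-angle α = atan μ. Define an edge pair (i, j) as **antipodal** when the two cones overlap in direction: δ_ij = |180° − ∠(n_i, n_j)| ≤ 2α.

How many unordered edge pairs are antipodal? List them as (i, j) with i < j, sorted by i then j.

α = atan 0.45 = 24.23°;  2α = 48.46°
n_0 = (+0.8672, -0.4980)
n_1 = (+0.9127, +0.4085)
n_2 = (-0.4472, +0.8944)
n_3 = (-0.9827, -0.1852)
n_4 = (-0.1327, -0.9912)
n_5 = (+0.4687, -0.8833)
  (0,1): δ = 126.02°  ·
  (0,2): δ = 33.57°  ✓
  (0,3): δ = 40.54°  ✓
  (0,4): δ = 112.24°  ·
  (0,5): δ = 147.82°  ·
  (1,2): δ = 87.55°  ·
  (1,3): δ = 13.44°  ✓
  (1,4): δ = 58.26°  ·
  (1,5): δ = 93.84°  ·
  (2,3): δ = 105.89°  ·
  (2,4): δ = 34.19°  ✓
  (2,5): δ = 1.39°  ✓
  (3,4): δ = 108.30°  ·
  (3,5): δ = 72.72°  ·
  (4,5): δ = 144.42°  ·
antipodal pairs: 5

count = 5; pairs: (0,2), (0,3), (1,3), (2,4), (2,5)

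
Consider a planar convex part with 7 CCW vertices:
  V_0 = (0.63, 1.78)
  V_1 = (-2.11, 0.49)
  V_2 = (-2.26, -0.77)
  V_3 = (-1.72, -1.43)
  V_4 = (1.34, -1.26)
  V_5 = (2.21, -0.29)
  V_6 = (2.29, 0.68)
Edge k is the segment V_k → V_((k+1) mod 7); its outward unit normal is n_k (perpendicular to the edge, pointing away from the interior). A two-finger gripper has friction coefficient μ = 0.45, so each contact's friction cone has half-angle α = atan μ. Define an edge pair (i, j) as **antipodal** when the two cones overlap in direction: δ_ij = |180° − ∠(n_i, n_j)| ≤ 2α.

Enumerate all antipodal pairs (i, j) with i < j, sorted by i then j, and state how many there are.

α = atan 0.45 = 24.23°;  2α = 48.46°
n_0 = (-0.4260, +0.9047)
n_1 = (-0.9930, +0.1182)
n_2 = (-0.7740, -0.6332)
n_3 = (+0.0555, -0.9985)
n_4 = (+0.7444, -0.6677)
n_5 = (+0.9966, -0.0822)
n_6 = (+0.5524, +0.8336)
  (0,1): δ = 122.00°  ·
  (0,2): δ = 75.92°  ·
  (0,3): δ = 22.03°  ✓
  (0,4): δ = 22.90°  ✓
  (0,5): δ = 60.07°  ·
  (0,6): δ = 121.26°  ·
  (1,2): δ = 133.92°  ·
  (1,3): δ = 80.03°  ·
  (1,4): δ = 35.10°  ✓
  (1,5): δ = 2.07°  ✓
  (1,6): δ = 63.26°  ·
  (2,3): δ = 126.11°  ·
  (2,4): δ = 81.18°  ·
  (2,5): δ = 44.00°  ✓
  (2,6): δ = 17.18°  ✓
  (3,4): δ = 135.07°  ·
  (3,5): δ = 97.89°  ·
  (3,6): δ = 36.71°  ✓
  (4,5): δ = 142.83°  ·
  (4,6): δ = 81.64°  ·
  (5,6): δ = 118.82°  ·
antipodal pairs: 7

count = 7; pairs: (0,3), (0,4), (1,4), (1,5), (2,5), (2,6), (3,6)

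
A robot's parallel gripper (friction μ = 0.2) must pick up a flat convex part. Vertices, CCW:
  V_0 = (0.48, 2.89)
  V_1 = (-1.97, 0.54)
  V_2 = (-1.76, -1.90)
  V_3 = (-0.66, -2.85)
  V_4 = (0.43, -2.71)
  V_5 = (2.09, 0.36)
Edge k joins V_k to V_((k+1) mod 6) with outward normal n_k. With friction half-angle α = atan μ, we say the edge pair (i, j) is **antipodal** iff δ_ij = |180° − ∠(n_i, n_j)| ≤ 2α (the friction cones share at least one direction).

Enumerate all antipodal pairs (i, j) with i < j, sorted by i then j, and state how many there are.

count = 2; pairs: (0,4), (2,5)

α = atan 0.2 = 11.31°;  2α = 22.62°
n_0 = (-0.6922, +0.7217)
n_1 = (-0.9963, -0.0857)
n_2 = (-0.6536, -0.7568)
n_3 = (+0.1274, -0.9919)
n_4 = (+0.8796, -0.4756)
n_5 = (+0.8437, +0.5369)
  (0,1): δ = 128.89°  ·
  (0,2): δ = 84.62°  ·
  (0,3): δ = 36.49°  ·
  (0,4): δ = 17.79°  ✓
  (0,5): δ = 78.66°  ·
  (1,2): δ = 135.73°  ·
  (1,3): δ = 87.60°  ·
  (1,4): δ = 33.32°  ·
  (1,5): δ = 27.55°  ·
  (2,3): δ = 131.87°  ·
  (2,4): δ = 77.59°  ·
  (2,5): δ = 16.71°  ✓
  (3,4): δ = 125.72°  ·
  (3,5): δ = 64.85°  ·
  (4,5): δ = 119.13°  ·
antipodal pairs: 2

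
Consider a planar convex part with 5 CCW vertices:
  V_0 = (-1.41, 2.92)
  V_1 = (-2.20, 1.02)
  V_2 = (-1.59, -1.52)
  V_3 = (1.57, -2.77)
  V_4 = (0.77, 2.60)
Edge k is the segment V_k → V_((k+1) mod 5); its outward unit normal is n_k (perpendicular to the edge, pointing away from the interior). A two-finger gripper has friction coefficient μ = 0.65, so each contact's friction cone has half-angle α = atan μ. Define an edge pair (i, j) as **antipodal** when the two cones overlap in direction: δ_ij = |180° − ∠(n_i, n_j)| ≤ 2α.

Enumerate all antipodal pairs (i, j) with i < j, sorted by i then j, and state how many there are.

count = 4; pairs: (0,3), (1,3), (2,3), (2,4)

α = atan 0.65 = 33.02°;  2α = 66.05°
n_0 = (-0.9234, +0.3839)
n_1 = (-0.9724, -0.2335)
n_2 = (-0.3678, -0.9299)
n_3 = (+0.9891, +0.1473)
n_4 = (+0.1452, +0.9894)
  (0,1): δ = 143.92°  ·
  (0,2): δ = 89.01°  ·
  (0,3): δ = 31.05°  ✓
  (0,4): δ = 104.23°  ·
  (1,2): δ = 125.09°  ·
  (1,3): δ = 5.03°  ✓
  (1,4): δ = 68.14°  ·
  (2,3): δ = 59.94°  ✓
  (2,4): δ = 13.23°  ✓
  (3,4): δ = 106.82°  ·
antipodal pairs: 4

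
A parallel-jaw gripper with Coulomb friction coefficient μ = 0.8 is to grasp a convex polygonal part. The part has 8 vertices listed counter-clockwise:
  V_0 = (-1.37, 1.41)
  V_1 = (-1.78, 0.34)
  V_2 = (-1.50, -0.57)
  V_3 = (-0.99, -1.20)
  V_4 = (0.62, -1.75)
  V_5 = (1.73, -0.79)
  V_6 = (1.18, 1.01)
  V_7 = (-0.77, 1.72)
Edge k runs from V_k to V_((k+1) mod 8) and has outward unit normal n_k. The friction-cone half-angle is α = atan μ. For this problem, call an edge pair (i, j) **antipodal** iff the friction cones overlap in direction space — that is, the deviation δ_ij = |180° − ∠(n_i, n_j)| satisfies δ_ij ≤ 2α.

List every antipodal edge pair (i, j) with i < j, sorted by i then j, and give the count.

α = atan 0.8 = 38.66°;  2α = 77.32°
n_0 = (-0.9338, +0.3578)
n_1 = (-0.9558, -0.2941)
n_2 = (-0.7772, -0.6292)
n_3 = (-0.3233, -0.9463)
n_4 = (+0.6542, -0.7564)
n_5 = (+0.9564, +0.2922)
n_6 = (+0.3421, +0.9397)
n_7 = (-0.4590, +0.8884)
  (0,1): δ = 141.93°  ·
  (0,2): δ = 120.04°  ·
  (0,3): δ = 87.90°  ·
  (0,4): δ = 28.18°  ✓
  (0,5): δ = 37.96°  ✓
  (0,6): δ = 90.96°  ·
  (0,7): δ = 138.29°  ·
  (1,2): δ = 158.11°  ·
  (1,3): δ = 125.96°  ·
  (1,4): δ = 66.25°  ✓
  (1,5): δ = 0.11°  ✓
  (1,6): δ = 52.89°  ✓
  (1,7): δ = 100.22°  ·
  (2,3): δ = 147.85°  ·
  (2,4): δ = 88.14°  ·
  (2,5): δ = 22.00°  ✓
  (2,6): δ = 31.00°  ✓
  (2,7): δ = 78.33°  ·
  (3,4): δ = 120.28°  ·
  (3,5): δ = 54.15°  ✓
  (3,6): δ = 1.15°  ✓
  (3,7): δ = 46.18°  ✓
  (4,5): δ = 113.86°  ·
  (4,6): δ = 60.86°  ✓
  (4,7): δ = 13.53°  ✓
  (5,6): δ = 127.00°  ·
  (5,7): δ = 79.67°  ·
  (6,7): δ = 132.67°  ·
antipodal pairs: 12

count = 12; pairs: (0,4), (0,5), (1,4), (1,5), (1,6), (2,5), (2,6), (3,5), (3,6), (3,7), (4,6), (4,7)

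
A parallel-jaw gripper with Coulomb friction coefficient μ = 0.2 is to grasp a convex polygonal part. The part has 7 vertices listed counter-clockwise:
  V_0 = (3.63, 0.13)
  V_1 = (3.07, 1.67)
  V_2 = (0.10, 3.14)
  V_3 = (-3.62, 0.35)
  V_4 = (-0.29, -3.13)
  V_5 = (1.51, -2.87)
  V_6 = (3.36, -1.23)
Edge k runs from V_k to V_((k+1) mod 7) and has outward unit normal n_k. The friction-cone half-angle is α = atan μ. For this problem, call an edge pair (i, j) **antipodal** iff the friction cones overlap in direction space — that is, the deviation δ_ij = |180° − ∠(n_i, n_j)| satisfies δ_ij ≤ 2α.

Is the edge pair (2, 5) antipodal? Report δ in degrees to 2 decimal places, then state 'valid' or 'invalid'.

δ = 4.69°, valid

α = atan 0.2 = 11.31°;  2α = 22.62°
edge 2: e_2 = (-3.72, -2.79);  n_2 = (-0.6000, +0.8000)
edge 5: e_5 = (+1.85, +1.64);  n_5 = (+0.6634, -0.7483)
∠(n_2, n_5) = 175.31°
δ = |180° − 175.31°| = 4.69°
4.69° ≤ 2α = 22.62°  →  valid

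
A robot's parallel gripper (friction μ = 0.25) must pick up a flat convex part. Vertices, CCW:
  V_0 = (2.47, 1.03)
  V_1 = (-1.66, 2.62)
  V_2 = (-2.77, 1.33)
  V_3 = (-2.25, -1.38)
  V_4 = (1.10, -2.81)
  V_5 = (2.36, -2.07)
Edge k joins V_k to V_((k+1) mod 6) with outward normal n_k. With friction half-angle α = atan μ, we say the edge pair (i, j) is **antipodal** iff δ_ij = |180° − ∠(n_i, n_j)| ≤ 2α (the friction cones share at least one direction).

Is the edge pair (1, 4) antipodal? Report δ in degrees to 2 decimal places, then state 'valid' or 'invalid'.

α = atan 0.25 = 14.04°;  2α = 28.07°
edge 1: e_1 = (-1.11, -1.29);  n_1 = (-0.7580, +0.6522)
edge 4: e_4 = (+1.26, +0.74);  n_4 = (+0.5064, -0.8623)
∠(n_1, n_4) = 161.14°
δ = |180° − 161.14°| = 18.86°
18.86° ≤ 2α = 28.07°  →  valid

δ = 18.86°, valid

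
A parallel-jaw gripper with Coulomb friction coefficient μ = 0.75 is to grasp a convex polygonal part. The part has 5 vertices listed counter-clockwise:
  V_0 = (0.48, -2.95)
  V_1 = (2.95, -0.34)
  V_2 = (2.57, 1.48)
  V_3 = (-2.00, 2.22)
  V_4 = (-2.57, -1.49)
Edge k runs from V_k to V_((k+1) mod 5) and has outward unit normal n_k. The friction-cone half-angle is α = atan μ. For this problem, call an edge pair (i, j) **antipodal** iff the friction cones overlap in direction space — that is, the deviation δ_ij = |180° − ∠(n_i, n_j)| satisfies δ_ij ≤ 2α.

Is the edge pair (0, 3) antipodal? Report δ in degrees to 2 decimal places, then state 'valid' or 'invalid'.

δ = 34.69°, valid

α = atan 0.75 = 36.87°;  2α = 73.74°
edge 0: e_0 = (+2.47, +2.61);  n_0 = (+0.7263, -0.6874)
edge 3: e_3 = (-0.57, -3.71);  n_3 = (-0.9884, +0.1519)
∠(n_0, n_3) = 145.31°
δ = |180° − 145.31°| = 34.69°
34.69° ≤ 2α = 73.74°  →  valid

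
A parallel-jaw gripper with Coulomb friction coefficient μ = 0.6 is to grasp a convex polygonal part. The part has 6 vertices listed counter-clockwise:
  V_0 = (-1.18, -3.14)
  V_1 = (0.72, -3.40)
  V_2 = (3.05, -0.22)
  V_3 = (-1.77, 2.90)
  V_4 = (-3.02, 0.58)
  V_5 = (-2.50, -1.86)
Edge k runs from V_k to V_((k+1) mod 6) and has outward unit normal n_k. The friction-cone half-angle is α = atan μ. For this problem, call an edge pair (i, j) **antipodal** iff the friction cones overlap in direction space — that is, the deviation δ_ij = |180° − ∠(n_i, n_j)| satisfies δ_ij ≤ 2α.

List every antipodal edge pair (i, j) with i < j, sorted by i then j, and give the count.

α = atan 0.6 = 30.96°;  2α = 61.93°
n_0 = (-0.1356, -0.9908)
n_1 = (+0.8066, -0.5910)
n_2 = (+0.5434, +0.8395)
n_3 = (-0.8803, +0.4743)
n_4 = (-0.9780, -0.2084)
n_5 = (-0.6961, -0.7179)
  (0,1): δ = 118.44°  ·
  (0,2): δ = 25.12°  ✓
  (0,3): δ = 69.48°  ·
  (0,4): δ = 109.82°  ·
  (0,5): δ = 143.67°  ·
  (1,2): δ = 86.68°  ·
  (1,3): δ = 7.91°  ✓
  (1,4): δ = 48.26°  ✓
  (1,5): δ = 82.11°  ·
  (2,3): δ = 85.40°  ·
  (2,4): δ = 45.05°  ✓
  (2,5): δ = 11.20°  ✓
  (3,4): δ = 139.65°  ·
  (3,5): δ = 105.80°  ·
  (4,5): δ = 146.15°  ·
antipodal pairs: 5

count = 5; pairs: (0,2), (1,3), (1,4), (2,4), (2,5)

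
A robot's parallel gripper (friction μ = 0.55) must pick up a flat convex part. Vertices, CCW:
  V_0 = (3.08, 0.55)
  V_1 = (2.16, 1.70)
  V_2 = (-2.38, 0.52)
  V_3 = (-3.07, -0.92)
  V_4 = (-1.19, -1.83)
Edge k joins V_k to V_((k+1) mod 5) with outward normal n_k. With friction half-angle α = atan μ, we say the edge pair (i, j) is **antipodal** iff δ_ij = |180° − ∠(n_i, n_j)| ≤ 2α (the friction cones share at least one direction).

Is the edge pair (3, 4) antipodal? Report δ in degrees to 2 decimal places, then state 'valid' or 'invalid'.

α = atan 0.55 = 28.81°;  2α = 57.62°
edge 3: e_3 = (+1.88, -0.91);  n_3 = (-0.4357, -0.9001)
edge 4: e_4 = (+4.27, +2.38);  n_4 = (+0.4869, -0.8735)
∠(n_3, n_4) = 54.96°
δ = |180° − 54.96°| = 125.04°
125.04° > 2α = 57.62°  →  invalid

δ = 125.04°, invalid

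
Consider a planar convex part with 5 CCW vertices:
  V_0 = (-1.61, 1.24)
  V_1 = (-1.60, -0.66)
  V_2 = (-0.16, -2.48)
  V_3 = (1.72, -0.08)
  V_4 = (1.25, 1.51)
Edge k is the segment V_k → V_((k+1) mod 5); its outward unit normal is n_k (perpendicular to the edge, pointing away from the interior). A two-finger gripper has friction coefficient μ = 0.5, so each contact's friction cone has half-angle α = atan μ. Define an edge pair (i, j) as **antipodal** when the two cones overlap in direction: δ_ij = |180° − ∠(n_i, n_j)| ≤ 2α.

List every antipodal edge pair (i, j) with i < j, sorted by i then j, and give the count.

α = atan 0.5 = 26.57°;  2α = 53.13°
n_0 = (-1.0000, -0.0053)
n_1 = (-0.7842, -0.6205)
n_2 = (+0.7872, -0.6167)
n_3 = (+0.9590, +0.2835)
n_4 = (-0.0940, +0.9956)
  (0,1): δ = 141.95°  ·
  (0,2): δ = 38.37°  ✓
  (0,3): δ = 16.17°  ✓
  (0,4): δ = 95.09°  ·
  (1,2): δ = 76.42°  ·
  (1,3): δ = 21.88°  ✓
  (1,4): δ = 57.04°  ·
  (2,3): δ = 125.46°  ·
  (2,4): δ = 46.53°  ✓
  (3,4): δ = 101.07°  ·
antipodal pairs: 4

count = 4; pairs: (0,2), (0,3), (1,3), (2,4)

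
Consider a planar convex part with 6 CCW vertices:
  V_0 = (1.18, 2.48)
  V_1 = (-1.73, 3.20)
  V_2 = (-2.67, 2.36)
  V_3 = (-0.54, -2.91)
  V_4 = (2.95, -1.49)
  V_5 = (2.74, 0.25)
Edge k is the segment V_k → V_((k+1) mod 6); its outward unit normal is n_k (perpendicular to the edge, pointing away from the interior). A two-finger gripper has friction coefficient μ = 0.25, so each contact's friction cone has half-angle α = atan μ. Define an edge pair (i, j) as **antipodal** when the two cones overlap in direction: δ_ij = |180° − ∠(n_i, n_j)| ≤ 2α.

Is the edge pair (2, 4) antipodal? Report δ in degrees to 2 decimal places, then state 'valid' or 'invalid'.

α = atan 0.25 = 14.04°;  2α = 28.07°
edge 2: e_2 = (+2.13, -5.27);  n_2 = (-0.9271, -0.3747)
edge 4: e_4 = (-0.21, +1.74);  n_4 = (+0.9928, +0.1198)
∠(n_2, n_4) = 164.87°
δ = |180° − 164.87°| = 15.13°
15.13° ≤ 2α = 28.07°  →  valid

δ = 15.13°, valid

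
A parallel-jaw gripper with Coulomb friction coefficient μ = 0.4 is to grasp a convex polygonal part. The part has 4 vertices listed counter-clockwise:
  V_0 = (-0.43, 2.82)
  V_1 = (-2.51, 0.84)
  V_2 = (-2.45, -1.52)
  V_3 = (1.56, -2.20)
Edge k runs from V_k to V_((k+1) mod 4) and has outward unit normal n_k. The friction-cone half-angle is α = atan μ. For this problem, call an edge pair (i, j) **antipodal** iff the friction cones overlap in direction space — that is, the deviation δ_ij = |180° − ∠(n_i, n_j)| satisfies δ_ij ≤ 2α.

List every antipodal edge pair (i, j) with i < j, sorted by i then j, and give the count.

count = 1; pairs: (1,3)

α = atan 0.4 = 21.80°;  2α = 43.60°
n_0 = (-0.6895, +0.7243)
n_1 = (-0.9997, -0.0254)
n_2 = (-0.1672, -0.9859)
n_3 = (+0.9296, +0.3685)
  (0,1): δ = 132.13°  ·
  (0,2): δ = 53.21°  ·
  (0,3): δ = 68.04°  ·
  (1,2): δ = 101.08°  ·
  (1,3): δ = 20.17°  ✓
  (2,3): δ = 58.75°  ·
antipodal pairs: 1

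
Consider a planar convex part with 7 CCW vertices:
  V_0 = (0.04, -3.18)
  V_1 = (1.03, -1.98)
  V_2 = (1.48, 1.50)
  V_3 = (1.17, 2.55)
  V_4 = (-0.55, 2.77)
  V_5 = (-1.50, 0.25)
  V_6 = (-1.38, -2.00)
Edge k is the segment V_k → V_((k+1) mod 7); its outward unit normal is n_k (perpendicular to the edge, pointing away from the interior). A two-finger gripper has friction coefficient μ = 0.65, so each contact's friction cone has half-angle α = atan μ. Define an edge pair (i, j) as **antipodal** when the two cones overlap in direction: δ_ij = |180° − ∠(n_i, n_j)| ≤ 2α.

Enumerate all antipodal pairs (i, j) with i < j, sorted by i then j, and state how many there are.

α = atan 0.65 = 33.02°;  2α = 66.05°
n_0 = (+0.7714, -0.6364)
n_1 = (+0.9917, -0.1282)
n_2 = (+0.9591, +0.2832)
n_3 = (+0.1269, +0.9919)
n_4 = (-0.9357, +0.3528)
n_5 = (-0.9986, -0.0533)
n_6 = (-0.6391, -0.7691)
  (0,1): δ = 147.85°  ·
  (0,2): δ = 124.03°  ·
  (0,3): δ = 57.77°  ✓
  (0,4): δ = 18.87°  ✓
  (0,5): δ = 42.58°  ✓
  (0,6): δ = 89.80°  ·
  (1,2): δ = 156.18°  ·
  (1,3): δ = 89.92°  ·
  (1,4): δ = 13.29°  ✓
  (1,5): δ = 10.42°  ✓
  (1,6): δ = 57.64°  ✓
  (2,3): δ = 113.74°  ·
  (2,4): δ = 37.10°  ✓
  (2,5): δ = 13.40°  ✓
  (2,6): δ = 33.83°  ✓
  (3,4): δ = 103.37°  ·
  (3,5): δ = 79.66°  ·
  (3,6): δ = 32.44°  ✓
  (4,5): δ = 156.29°  ·
  (4,6): δ = 109.07°  ·
  (5,6): δ = 132.78°  ·
antipodal pairs: 10

count = 10; pairs: (0,3), (0,4), (0,5), (1,4), (1,5), (1,6), (2,4), (2,5), (2,6), (3,6)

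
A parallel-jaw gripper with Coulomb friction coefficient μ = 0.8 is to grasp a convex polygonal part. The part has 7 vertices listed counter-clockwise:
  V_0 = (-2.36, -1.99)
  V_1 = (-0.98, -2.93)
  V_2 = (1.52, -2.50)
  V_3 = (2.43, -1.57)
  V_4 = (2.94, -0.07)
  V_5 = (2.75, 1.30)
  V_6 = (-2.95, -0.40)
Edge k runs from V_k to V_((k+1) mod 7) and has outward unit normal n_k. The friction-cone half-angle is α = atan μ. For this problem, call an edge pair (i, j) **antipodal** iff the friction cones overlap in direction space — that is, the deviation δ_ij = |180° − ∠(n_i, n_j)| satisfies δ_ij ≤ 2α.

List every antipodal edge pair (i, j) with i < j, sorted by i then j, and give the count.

α = atan 0.8 = 38.66°;  2α = 77.32°
n_0 = (-0.5630, -0.8265)
n_1 = (+0.1695, -0.9855)
n_2 = (+0.7148, -0.6994)
n_3 = (+0.9468, -0.3219)
n_4 = (+0.9905, +0.1374)
n_5 = (-0.2858, +0.9583)
n_6 = (-0.9375, -0.3479)
  (0,1): δ = 135.98°  ·
  (0,2): δ = 100.12°  ·
  (0,3): δ = 74.52°  ✓
  (0,4): δ = 47.84°  ✓
  (0,5): δ = 50.87°  ✓
  (0,6): δ = 144.62°  ·
  (1,2): δ = 144.14°  ·
  (1,3): δ = 118.54°  ·
  (1,4): δ = 91.86°  ·
  (1,5): δ = 6.85°  ✓
  (1,6): δ = 100.60°  ·
  (2,3): δ = 154.40°  ·
  (2,4): δ = 127.73°  ·
  (2,5): δ = 29.02°  ✓
  (2,6): δ = 64.74°  ✓
  (3,4): δ = 153.33°  ·
  (3,5): δ = 54.61°  ✓
  (3,6): δ = 39.14°  ✓
  (4,5): δ = 81.29°  ·
  (4,6): δ = 12.46°  ✓
  (5,6): δ = 86.25°  ·
antipodal pairs: 9

count = 9; pairs: (0,3), (0,4), (0,5), (1,5), (2,5), (2,6), (3,5), (3,6), (4,6)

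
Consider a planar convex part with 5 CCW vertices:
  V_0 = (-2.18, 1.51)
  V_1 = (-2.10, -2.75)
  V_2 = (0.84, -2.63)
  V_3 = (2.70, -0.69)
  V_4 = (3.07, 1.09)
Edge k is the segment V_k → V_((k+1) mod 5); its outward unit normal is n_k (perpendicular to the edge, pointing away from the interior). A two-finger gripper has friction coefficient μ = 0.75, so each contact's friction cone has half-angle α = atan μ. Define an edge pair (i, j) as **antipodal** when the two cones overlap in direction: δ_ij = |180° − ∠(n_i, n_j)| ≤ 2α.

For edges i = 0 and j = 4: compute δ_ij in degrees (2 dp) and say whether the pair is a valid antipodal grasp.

α = atan 0.75 = 36.87°;  2α = 73.74°
edge 0: e_0 = (+0.08, -4.26);  n_0 = (-0.9998, -0.0188)
edge 4: e_4 = (-5.25, +0.42);  n_4 = (+0.0797, +0.9968)
∠(n_0, n_4) = 95.65°
δ = |180° − 95.65°| = 84.35°
84.35° > 2α = 73.74°  →  invalid

δ = 84.35°, invalid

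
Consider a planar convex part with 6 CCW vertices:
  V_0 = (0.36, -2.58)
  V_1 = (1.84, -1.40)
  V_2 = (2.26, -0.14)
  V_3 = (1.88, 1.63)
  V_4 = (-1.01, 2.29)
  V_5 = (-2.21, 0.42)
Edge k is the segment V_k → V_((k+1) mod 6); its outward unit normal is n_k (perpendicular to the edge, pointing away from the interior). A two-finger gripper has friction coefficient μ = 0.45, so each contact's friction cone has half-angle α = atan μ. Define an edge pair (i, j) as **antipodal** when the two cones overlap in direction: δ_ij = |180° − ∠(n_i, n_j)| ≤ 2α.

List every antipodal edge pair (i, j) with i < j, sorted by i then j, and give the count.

count = 5; pairs: (0,4), (1,4), (2,4), (2,5), (3,5)

α = atan 0.45 = 24.23°;  2α = 48.46°
n_0 = (+0.6234, -0.7819)
n_1 = (+0.9487, -0.3162)
n_2 = (+0.9777, +0.2099)
n_3 = (+0.2226, +0.9749)
n_4 = (-0.8416, +0.5401)
n_5 = (-0.7594, -0.6506)
  (0,1): δ = 147.00°  ·
  (0,2): δ = 116.45°  ·
  (0,3): δ = 51.43°  ·
  (0,4): δ = 18.75°  ✓
  (0,5): δ = 92.02°  ·
  (1,2): δ = 149.45°  ·
  (1,3): δ = 84.43°  ·
  (1,4): δ = 14.25°  ✓
  (1,5): δ = 59.02°  ·
  (2,3): δ = 114.98°  ·
  (2,4): δ = 44.81°  ✓
  (2,5): δ = 28.47°  ✓
  (3,4): δ = 109.82°  ·
  (3,5): δ = 36.55°  ✓
  (4,5): δ = 106.73°  ·
antipodal pairs: 5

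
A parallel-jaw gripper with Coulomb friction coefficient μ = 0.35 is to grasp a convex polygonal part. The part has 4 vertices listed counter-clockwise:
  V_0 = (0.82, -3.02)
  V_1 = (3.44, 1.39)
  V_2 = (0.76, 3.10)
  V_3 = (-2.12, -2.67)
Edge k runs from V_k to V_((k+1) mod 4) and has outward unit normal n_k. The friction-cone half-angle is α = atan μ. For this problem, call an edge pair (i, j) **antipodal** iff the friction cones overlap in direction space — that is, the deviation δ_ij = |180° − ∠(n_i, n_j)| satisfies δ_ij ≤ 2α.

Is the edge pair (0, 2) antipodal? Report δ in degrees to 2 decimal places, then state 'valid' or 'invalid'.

δ = 4.19°, valid

α = atan 0.35 = 19.29°;  2α = 38.58°
edge 0: e_0 = (+2.62, +4.41);  n_0 = (+0.8597, -0.5108)
edge 2: e_2 = (-2.88, -5.77);  n_2 = (-0.8947, +0.4466)
∠(n_0, n_2) = 175.81°
δ = |180° − 175.81°| = 4.19°
4.19° ≤ 2α = 38.58°  →  valid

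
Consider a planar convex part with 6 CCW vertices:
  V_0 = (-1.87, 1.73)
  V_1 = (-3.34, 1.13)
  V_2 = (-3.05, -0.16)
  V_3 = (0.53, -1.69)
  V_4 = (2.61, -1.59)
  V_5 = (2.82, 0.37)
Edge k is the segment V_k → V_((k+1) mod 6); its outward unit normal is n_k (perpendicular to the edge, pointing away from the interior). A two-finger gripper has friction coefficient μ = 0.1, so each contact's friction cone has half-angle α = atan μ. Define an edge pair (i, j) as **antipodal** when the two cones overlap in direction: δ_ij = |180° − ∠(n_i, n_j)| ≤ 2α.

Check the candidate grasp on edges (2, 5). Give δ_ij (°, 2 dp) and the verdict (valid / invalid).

α = atan 0.1 = 5.71°;  2α = 11.42°
edge 2: e_2 = (+3.58, -1.53);  n_2 = (-0.3930, -0.9195)
edge 5: e_5 = (-4.69, +1.36);  n_5 = (+0.2785, +0.9604)
∠(n_2, n_5) = 173.03°
δ = |180° − 173.03°| = 6.97°
6.97° ≤ 2α = 11.42°  →  valid

δ = 6.97°, valid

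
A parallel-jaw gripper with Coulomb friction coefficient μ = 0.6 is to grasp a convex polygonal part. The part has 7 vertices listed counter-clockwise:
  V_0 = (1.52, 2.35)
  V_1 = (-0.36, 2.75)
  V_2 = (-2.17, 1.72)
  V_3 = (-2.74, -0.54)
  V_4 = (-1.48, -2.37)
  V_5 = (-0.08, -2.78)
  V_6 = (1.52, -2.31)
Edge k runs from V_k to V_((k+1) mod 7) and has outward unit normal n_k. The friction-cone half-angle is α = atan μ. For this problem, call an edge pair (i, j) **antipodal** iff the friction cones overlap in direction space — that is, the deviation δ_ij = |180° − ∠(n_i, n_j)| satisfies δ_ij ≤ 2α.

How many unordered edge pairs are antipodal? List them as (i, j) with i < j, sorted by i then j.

count = 9; pairs: (0,3), (0,4), (0,5), (1,4), (1,5), (1,6), (2,5), (2,6), (3,6)

α = atan 0.6 = 30.96°;  2α = 61.93°
n_0 = (+0.2081, +0.9781)
n_1 = (-0.4946, +0.8691)
n_2 = (-0.9696, +0.2446)
n_3 = (-0.8236, -0.5671)
n_4 = (-0.2811, -0.9597)
n_5 = (+0.2818, -0.9595)
n_6 = (+1.0000, -0.0000)
  (0,1): δ = 138.35°  ·
  (0,2): δ = 92.14°  ·
  (0,3): δ = 43.44°  ✓
  (0,4): δ = 4.31°  ✓
  (0,5): δ = 28.38°  ✓
  (0,6): δ = 102.01°  ·
  (1,2): δ = 133.80°  ·
  (1,3): δ = 85.09°  ·
  (1,4): δ = 45.97°  ✓
  (1,5): δ = 13.27°  ✓
  (1,6): δ = 60.36°  ✓
  (2,3): δ = 131.30°  ·
  (2,4): δ = 92.17°  ·
  (2,5): δ = 59.47°  ✓
  (2,6): δ = 14.16°  ✓
  (3,4): δ = 140.87°  ·
  (3,5): δ = 108.18°  ·
  (3,6): δ = 34.55°  ✓
  (4,5): δ = 147.31°  ·
  (4,6): δ = 73.68°  ·
  (5,6): δ = 106.37°  ·
antipodal pairs: 9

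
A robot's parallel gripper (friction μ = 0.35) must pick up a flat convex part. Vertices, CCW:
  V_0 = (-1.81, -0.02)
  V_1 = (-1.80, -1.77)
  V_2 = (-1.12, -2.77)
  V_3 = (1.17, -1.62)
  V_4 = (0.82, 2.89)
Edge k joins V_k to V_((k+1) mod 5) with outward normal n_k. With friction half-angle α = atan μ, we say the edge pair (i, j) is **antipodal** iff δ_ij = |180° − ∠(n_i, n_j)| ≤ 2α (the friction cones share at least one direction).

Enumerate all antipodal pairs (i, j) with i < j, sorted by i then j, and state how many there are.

α = atan 0.35 = 19.29°;  2α = 38.58°
n_0 = (-1.0000, -0.0057)
n_1 = (-0.8269, -0.5623)
n_2 = (+0.4488, -0.8936)
n_3 = (+0.9970, +0.0774)
n_4 = (-0.7419, +0.6705)
  (0,1): δ = 146.11°  ·
  (0,2): δ = 63.66°  ·
  (0,3): δ = 4.11°  ✓
  (0,4): δ = 137.57°  ·
  (1,2): δ = 97.55°  ·
  (1,3): δ = 29.78°  ✓
  (1,4): δ = 103.68°  ·
  (2,3): δ = 112.23°  ·
  (2,4): δ = 21.23°  ✓
  (3,4): δ = 46.54°  ·
antipodal pairs: 3

count = 3; pairs: (0,3), (1,3), (2,4)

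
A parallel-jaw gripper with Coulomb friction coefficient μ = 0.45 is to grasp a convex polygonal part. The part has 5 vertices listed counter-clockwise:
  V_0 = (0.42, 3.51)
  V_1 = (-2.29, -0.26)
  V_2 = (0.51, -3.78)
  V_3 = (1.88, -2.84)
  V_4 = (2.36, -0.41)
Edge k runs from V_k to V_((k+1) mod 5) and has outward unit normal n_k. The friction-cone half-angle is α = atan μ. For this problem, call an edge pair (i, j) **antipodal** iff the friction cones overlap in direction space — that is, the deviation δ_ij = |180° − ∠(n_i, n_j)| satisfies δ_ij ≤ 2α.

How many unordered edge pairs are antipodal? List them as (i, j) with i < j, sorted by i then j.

α = atan 0.45 = 24.23°;  2α = 48.46°
n_0 = (-0.8120, +0.5837)
n_1 = (-0.7826, -0.6225)
n_2 = (+0.5658, -0.8246)
n_3 = (+0.9810, -0.1938)
n_4 = (+0.8962, +0.4436)
  (0,1): δ = 105.79°  ·
  (0,2): δ = 19.83°  ✓
  (0,3): δ = 24.54°  ✓
  (0,4): δ = 62.04°  ·
  (1,2): δ = 94.05°  ·
  (1,3): δ = 49.67°  ·
  (1,4): δ = 12.17°  ✓
  (2,3): δ = 135.63°  ·
  (2,4): δ = 98.12°  ·
  (3,4): δ = 142.50°  ·
antipodal pairs: 3

count = 3; pairs: (0,2), (0,3), (1,4)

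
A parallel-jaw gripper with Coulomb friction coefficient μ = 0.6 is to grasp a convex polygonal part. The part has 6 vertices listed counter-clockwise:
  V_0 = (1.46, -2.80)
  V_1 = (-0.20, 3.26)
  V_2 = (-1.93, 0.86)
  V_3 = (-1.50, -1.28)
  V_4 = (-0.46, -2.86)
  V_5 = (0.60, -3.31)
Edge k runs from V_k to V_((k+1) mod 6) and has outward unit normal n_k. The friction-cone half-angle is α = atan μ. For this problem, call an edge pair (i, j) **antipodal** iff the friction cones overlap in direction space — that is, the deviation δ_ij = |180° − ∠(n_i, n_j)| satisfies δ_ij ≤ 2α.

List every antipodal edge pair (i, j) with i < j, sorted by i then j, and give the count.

α = atan 0.6 = 30.96°;  2α = 61.93°
n_0 = (+0.9645, +0.2642)
n_1 = (-0.8112, +0.5847)
n_2 = (-0.9804, -0.1970)
n_3 = (-0.8353, -0.5498)
n_4 = (-0.3908, -0.9205)
n_5 = (+0.5101, -0.8601)
  (0,1): δ = 51.10°  ✓
  (0,2): δ = 3.96°  ✓
  (0,3): δ = 18.03°  ✓
  (0,4): δ = 51.68°  ✓
  (0,5): δ = 105.35°  ·
  (1,2): δ = 132.85°  ·
  (1,3): δ = 110.86°  ·
  (1,4): δ = 77.22°  ·
  (1,5): δ = 23.55°  ✓
  (2,3): δ = 158.01°  ·
  (2,4): δ = 124.36°  ·
  (2,5): δ = 70.69°  ·
  (3,4): δ = 146.36°  ·
  (3,5): δ = 92.69°  ·
  (4,5): δ = 126.33°  ·
antipodal pairs: 5

count = 5; pairs: (0,1), (0,2), (0,3), (0,4), (1,5)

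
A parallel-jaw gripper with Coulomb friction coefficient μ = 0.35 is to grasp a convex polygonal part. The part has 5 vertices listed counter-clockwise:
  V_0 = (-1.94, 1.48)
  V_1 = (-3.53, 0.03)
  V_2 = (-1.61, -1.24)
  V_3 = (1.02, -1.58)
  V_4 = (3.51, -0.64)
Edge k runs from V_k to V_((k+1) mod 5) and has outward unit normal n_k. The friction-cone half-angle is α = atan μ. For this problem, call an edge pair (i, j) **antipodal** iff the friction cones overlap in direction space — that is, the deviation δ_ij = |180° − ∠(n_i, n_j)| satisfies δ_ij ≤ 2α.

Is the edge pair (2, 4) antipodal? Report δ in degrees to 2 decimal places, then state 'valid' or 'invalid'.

α = atan 0.35 = 19.29°;  2α = 38.58°
edge 2: e_2 = (+2.63, -0.34);  n_2 = (-0.1282, -0.9917)
edge 4: e_4 = (-5.45, +2.12);  n_4 = (+0.3625, +0.9320)
∠(n_2, n_4) = 166.11°
δ = |180° − 166.11°| = 13.89°
13.89° ≤ 2α = 38.58°  →  valid

δ = 13.89°, valid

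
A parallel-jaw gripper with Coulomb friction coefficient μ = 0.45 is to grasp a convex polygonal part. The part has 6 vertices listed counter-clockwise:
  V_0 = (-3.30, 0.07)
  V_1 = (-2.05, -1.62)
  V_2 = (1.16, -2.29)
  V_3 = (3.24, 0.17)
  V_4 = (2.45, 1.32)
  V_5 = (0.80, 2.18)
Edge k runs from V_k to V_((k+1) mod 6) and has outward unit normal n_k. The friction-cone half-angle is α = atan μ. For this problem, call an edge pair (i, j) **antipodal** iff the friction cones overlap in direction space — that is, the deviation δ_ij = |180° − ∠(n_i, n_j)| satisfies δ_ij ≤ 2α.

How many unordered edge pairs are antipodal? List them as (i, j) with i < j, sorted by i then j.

count = 6; pairs: (0,3), (0,4), (1,3), (1,4), (1,5), (2,5)

α = atan 0.45 = 24.23°;  2α = 48.46°
n_0 = (-0.8040, -0.5947)
n_1 = (-0.2043, -0.9789)
n_2 = (+0.7636, -0.6457)
n_3 = (+0.8243, +0.5662)
n_4 = (+0.4622, +0.8868)
n_5 = (-0.4576, +0.8892)
  (0,1): δ = 138.28°  ·
  (0,2): δ = 76.70°  ·
  (0,3): δ = 2.00°  ✓
  (0,4): δ = 25.98°  ✓
  (0,5): δ = 80.74°  ·
  (1,2): δ = 118.43°  ·
  (1,3): δ = 43.72°  ✓
  (1,4): δ = 15.74°  ✓
  (1,5): δ = 39.02°  ✓
  (2,3): δ = 105.30°  ·
  (2,4): δ = 77.31°  ·
  (2,5): δ = 22.55°  ✓
  (3,4): δ = 152.02°  ·
  (3,5): δ = 97.26°  ·
  (4,5): δ = 125.24°  ·
antipodal pairs: 6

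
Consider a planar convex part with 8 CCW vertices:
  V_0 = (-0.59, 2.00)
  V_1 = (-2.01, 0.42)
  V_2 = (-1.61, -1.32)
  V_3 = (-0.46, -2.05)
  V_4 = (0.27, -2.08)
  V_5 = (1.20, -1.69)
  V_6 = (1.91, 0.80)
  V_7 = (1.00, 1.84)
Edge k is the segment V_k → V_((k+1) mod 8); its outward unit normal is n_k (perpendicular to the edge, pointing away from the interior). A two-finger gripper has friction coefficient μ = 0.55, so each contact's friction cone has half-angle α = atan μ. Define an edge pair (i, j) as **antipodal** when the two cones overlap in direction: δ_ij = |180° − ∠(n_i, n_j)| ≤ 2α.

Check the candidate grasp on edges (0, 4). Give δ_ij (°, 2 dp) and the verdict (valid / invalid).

δ = 25.30°, valid

α = atan 0.55 = 28.81°;  2α = 57.62°
edge 0: e_0 = (-1.42, -1.58);  n_0 = (-0.7438, +0.6684)
edge 4: e_4 = (+0.93, +0.39);  n_4 = (+0.3867, -0.9222)
∠(n_0, n_4) = 154.70°
δ = |180° − 154.70°| = 25.30°
25.30° ≤ 2α = 57.62°  →  valid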